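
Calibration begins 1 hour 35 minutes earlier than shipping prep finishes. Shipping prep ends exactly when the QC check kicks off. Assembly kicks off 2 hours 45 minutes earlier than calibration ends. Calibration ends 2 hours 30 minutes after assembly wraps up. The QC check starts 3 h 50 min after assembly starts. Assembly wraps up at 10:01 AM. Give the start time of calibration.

Calibration ends at 10:01 AM + 150 min = 12:31 PM.
Assembly starts at 12:31 PM − 165 min = 9:46 AM.
The QC check starts at 9:46 AM + 230 min = 1:36 PM.
So shipping prep ends at 1:36 PM.
Calibration starts at 1:36 PM − 95 min = 12:01 PM.

12:01 PM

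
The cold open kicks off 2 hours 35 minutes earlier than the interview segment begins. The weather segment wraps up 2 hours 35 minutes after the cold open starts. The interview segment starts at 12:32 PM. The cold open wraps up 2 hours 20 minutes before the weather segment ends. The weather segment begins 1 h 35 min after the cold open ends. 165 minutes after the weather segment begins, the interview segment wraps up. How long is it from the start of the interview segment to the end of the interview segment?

The cold open starts at 12:32 PM − 155 min = 9:57 AM.
The weather segment ends at 9:57 AM + 155 min = 12:32 PM.
The cold open ends at 12:32 PM − 140 min = 10:12 AM.
The weather segment starts at 10:12 AM + 95 min = 11:47 AM.
The interview segment ends at 11:47 AM + 165 min = 2:32 PM.
From 12:32 PM to 2:32 PM is two hours.

two hours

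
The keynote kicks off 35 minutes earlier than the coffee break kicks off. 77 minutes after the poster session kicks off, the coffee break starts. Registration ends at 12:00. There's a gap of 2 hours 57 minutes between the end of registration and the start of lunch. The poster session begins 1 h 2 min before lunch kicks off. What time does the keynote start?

14:37

Lunch starts at 12:00 + 177 min = 14:57.
The poster session starts at 14:57 − 62 min = 13:55.
The coffee break starts at 13:55 + 77 min = 15:12.
The keynote starts at 15:12 − 35 min = 14:37.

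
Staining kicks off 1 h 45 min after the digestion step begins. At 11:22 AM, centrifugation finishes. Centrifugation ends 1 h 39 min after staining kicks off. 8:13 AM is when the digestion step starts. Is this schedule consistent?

Staining starts at 8:13 AM + 105 min = 9:58 AM.
Centrifugation ends at 9:58 AM + 99 min = 11:37 AM.
But centrifugation is also said to end at 11:22 AM — a 15-minute conflict.

No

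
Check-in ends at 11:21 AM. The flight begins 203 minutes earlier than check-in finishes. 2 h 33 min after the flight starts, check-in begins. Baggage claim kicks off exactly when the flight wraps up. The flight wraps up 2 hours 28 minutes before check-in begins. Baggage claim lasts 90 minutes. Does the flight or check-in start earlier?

The flight starts at 11:21 AM − 203 min = 7:58 AM.
Check-in starts at 7:58 AM + 153 min = 10:31 AM.
The flight starts at 7:58 AM and check-in starts at 10:31 AM, so the flight is first.

the flight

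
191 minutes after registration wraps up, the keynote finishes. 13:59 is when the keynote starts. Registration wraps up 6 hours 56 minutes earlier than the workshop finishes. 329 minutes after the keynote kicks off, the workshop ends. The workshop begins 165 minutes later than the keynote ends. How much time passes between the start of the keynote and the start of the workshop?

269 minutes

The workshop ends at 13:59 + 329 min = 19:28.
Registration ends at 19:28 − 416 min = 12:32.
The keynote ends at 12:32 + 191 min = 15:43.
The workshop starts at 15:43 + 165 min = 18:28.
From 13:59 to 18:28 is 269 minutes.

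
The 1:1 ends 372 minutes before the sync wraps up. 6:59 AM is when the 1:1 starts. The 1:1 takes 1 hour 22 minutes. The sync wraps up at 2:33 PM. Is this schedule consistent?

Yes

The 1:1 ends at 2:33 PM − 372 min = 8:21 AM.
The 1:1 starts at 8:21 AM − 82 min = 6:59 AM.
That matches the stated 6:59 AM, so the schedule is consistent.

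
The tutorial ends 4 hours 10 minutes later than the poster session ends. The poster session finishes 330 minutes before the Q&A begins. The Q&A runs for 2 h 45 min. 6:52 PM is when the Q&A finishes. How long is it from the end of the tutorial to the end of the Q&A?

245 minutes

The Q&A starts at 6:52 PM − 165 min = 4:07 PM.
The poster session ends at 4:07 PM − 330 min = 10:37 AM.
The tutorial ends at 10:37 AM + 250 min = 2:47 PM.
From 2:47 PM to 6:52 PM is 245 minutes.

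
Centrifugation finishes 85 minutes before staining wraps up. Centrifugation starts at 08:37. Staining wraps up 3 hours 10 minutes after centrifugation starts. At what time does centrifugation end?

10:22

Staining ends at 08:37 + 190 min = 11:47.
Centrifugation ends at 11:47 − 85 min = 10:22.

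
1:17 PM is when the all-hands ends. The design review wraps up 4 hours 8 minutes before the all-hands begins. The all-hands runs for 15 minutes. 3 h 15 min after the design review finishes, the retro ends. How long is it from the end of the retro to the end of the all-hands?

1 h 8 min

The all-hands starts at 1:17 PM − 15 min = 1:02 PM.
The design review ends at 1:02 PM − 248 min = 8:54 AM.
The retro ends at 8:54 AM + 195 min = 12:09 PM.
From 12:09 PM to 1:17 PM is 1 h 8 min.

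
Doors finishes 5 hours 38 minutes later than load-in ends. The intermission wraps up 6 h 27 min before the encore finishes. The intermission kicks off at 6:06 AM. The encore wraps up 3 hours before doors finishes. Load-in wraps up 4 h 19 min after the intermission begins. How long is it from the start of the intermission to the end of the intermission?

Load-in ends at 6:06 AM + 259 min = 10:25 AM.
Doors ends at 10:25 AM + 338 min = 4:03 PM.
The encore ends at 4:03 PM − 180 min = 1:03 PM.
The intermission ends at 1:03 PM − 387 min = 6:36 AM.
From 6:06 AM to 6:36 AM is 0.5 hours.

0.5 hours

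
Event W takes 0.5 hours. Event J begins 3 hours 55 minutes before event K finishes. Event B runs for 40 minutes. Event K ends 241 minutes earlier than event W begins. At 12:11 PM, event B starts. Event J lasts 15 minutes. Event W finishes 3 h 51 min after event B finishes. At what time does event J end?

Event B ends at 12:11 PM + 40 min = 12:51 PM.
Event W ends at 12:51 PM + 231 min = 4:42 PM.
Event W starts at 4:42 PM − 30 min = 4:12 PM.
Event K ends at 4:12 PM − 241 min = 12:11 PM.
Event J starts at 12:11 PM − 235 min = 8:16 AM.
Event J ends at 8:16 AM + 15 min = 8:31 AM.

8:31 AM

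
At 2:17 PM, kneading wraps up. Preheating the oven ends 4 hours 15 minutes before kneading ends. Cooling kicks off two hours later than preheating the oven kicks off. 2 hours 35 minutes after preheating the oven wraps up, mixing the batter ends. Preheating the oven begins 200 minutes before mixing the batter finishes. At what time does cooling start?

11:17 AM

Preheating the oven ends at 2:17 PM − 255 min = 10:02 AM.
Mixing the batter ends at 10:02 AM + 155 min = 12:37 PM.
Preheating the oven starts at 12:37 PM − 200 min = 9:17 AM.
Cooling starts at 9:17 AM + 120 min = 11:17 AM.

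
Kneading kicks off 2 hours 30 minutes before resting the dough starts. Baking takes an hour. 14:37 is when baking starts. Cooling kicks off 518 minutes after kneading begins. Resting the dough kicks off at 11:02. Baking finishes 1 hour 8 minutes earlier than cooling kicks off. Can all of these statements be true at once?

Kneading starts at 11:02 − 150 min = 08:32.
Cooling starts at 08:32 + 518 min = 17:10.
Baking ends at 17:10 − 68 min = 16:02.
Baking starts at 16:02 − 60 min = 15:02.
But baking is also said to start at 14:37 — a 25-minute conflict.

No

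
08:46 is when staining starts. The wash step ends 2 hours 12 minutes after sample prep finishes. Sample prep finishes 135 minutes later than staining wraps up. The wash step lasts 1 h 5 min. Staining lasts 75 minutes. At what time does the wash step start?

Staining ends at 08:46 + 75 min = 10:01.
Sample prep ends at 10:01 + 135 min = 12:16.
The wash step ends at 12:16 + 132 min = 14:28.
The wash step starts at 14:28 − 65 min = 13:23.

13:23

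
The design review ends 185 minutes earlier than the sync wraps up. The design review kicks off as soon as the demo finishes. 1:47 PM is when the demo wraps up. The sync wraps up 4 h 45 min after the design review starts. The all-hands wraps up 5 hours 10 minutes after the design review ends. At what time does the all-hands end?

The design review starts at 1:47 PM.
The sync ends at 1:47 PM + 285 min = 6:32 PM.
The design review ends at 6:32 PM − 185 min = 3:27 PM.
The all-hands ends at 3:27 PM + 310 min = 8:37 PM.

8:37 PM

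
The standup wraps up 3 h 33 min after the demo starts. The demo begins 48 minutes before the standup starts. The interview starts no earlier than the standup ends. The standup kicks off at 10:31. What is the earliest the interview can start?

The demo starts at 10:31 − 48 min = 09:43.
The standup ends at 09:43 + 213 min = 13:16.
The interview is bounded by the standup, so the earliest it can start is 13:16.

13:16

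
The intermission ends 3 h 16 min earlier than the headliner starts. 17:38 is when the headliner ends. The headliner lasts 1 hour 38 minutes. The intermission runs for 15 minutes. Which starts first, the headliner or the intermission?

The headliner starts at 17:38 − 98 min = 16:00.
The intermission ends at 16:00 − 196 min = 12:44.
The intermission starts at 12:44 − 15 min = 12:29.
The headliner starts at 16:00 and the intermission starts at 12:29, so the intermission is first.

the intermission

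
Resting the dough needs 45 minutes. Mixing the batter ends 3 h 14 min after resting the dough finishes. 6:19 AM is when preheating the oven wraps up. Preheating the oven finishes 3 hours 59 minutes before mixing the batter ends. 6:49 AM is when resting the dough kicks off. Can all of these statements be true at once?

No

Resting the dough ends at 6:49 AM + 45 min = 7:34 AM.
Mixing the batter ends at 7:34 AM + 194 min = 10:48 AM.
Preheating the oven ends at 10:48 AM − 239 min = 6:49 AM.
But preheating the oven is also said to end at 6:19 AM — a 30-minute conflict.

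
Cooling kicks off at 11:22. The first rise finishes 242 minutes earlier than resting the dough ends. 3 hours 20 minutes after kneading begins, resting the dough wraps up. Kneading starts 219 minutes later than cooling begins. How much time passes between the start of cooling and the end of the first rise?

Kneading starts at 11:22 + 219 min = 15:01.
Resting the dough ends at 15:01 + 200 min = 18:21.
The first rise ends at 18:21 − 242 min = 14:19.
From 11:22 to 14:19 is 2 h 57 min.

2 h 57 min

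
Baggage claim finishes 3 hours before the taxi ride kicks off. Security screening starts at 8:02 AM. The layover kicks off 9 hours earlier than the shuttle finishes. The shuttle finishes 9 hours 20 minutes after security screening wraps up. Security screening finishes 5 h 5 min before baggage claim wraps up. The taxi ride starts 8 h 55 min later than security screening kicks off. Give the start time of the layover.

The taxi ride starts at 8:02 AM + 535 min = 4:57 PM.
Baggage claim ends at 4:57 PM − 180 min = 1:57 PM.
Security screening ends at 1:57 PM − 305 min = 8:52 AM.
The shuttle ends at 8:52 AM + 560 min = 6:12 PM.
The layover starts at 6:12 PM − 540 min = 9:12 AM.

9:12 AM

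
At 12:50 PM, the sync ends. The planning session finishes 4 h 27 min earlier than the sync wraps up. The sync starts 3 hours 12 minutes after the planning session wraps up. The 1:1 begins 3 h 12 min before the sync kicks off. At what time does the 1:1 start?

8:23 AM

The planning session ends at 12:50 PM − 267 min = 8:23 AM.
The sync starts at 8:23 AM + 192 min = 11:35 AM.
The 1:1 starts at 11:35 AM − 192 min = 8:23 AM.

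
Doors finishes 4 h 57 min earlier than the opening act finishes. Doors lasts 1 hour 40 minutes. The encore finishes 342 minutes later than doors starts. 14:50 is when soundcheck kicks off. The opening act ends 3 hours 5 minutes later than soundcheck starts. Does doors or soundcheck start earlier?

The opening act ends at 14:50 + 185 min = 17:55.
Doors ends at 17:55 − 297 min = 12:58.
Doors starts at 12:58 − 100 min = 11:18.
Doors starts at 11:18 and soundcheck starts at 14:50, so doors is first.

doors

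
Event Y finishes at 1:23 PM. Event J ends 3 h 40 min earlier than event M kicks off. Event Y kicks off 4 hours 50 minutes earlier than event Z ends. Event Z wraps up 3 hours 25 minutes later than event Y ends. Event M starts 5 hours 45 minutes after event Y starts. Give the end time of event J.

Event Z ends at 1:23 PM + 205 min = 4:48 PM.
Event Y starts at 4:48 PM − 290 min = 11:58 AM.
Event M starts at 11:58 AM + 345 min = 5:43 PM.
Event J ends at 5:43 PM − 220 min = 2:03 PM.

2:03 PM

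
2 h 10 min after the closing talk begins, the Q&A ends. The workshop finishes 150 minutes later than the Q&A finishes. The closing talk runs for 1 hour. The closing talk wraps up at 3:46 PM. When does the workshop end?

The closing talk starts at 3:46 PM − 60 min = 2:46 PM.
The Q&A ends at 2:46 PM + 130 min = 4:56 PM.
The workshop ends at 4:56 PM + 150 min = 7:26 PM.

7:26 PM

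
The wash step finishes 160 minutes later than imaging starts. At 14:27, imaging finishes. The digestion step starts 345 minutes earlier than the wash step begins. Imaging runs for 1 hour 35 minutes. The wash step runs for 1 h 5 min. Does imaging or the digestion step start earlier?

the digestion step

Imaging starts at 14:27 − 95 min = 12:52.
The wash step ends at 12:52 + 160 min = 15:32.
The wash step starts at 15:32 − 65 min = 14:27.
The digestion step starts at 14:27 − 345 min = 08:42.
Imaging starts at 12:52 and the digestion step starts at 08:42, so the digestion step is first.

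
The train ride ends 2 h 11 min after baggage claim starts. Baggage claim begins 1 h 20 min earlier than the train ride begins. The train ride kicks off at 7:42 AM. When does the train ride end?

8:33 AM

Baggage claim starts at 7:42 AM − 80 min = 6:22 AM.
The train ride ends at 6:22 AM + 131 min = 8:33 AM.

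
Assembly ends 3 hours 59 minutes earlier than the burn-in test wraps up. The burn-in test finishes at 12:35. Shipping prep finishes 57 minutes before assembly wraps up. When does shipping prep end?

Assembly ends at 12:35 − 239 min = 08:36.
Shipping prep ends at 08:36 − 57 min = 07:39.

07:39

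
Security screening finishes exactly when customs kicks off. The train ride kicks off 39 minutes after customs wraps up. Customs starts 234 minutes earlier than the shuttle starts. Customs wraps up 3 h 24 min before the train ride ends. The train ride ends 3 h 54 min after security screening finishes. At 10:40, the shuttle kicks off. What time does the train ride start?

07:55

Customs starts at 10:40 − 234 min = 06:46.
So security screening ends at 06:46.
The train ride ends at 06:46 + 234 min = 10:40.
Customs ends at 10:40 − 204 min = 07:16.
The train ride starts at 07:16 + 39 min = 07:55.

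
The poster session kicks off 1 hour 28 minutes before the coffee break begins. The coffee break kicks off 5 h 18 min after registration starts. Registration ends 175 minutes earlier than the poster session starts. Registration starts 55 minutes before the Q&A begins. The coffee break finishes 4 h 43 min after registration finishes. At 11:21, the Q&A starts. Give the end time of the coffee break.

16:04

Registration starts at 11:21 − 55 min = 10:26.
The coffee break starts at 10:26 + 318 min = 15:44.
The poster session starts at 15:44 − 88 min = 14:16.
Registration ends at 14:16 − 175 min = 11:21.
The coffee break ends at 11:21 + 283 min = 16:04.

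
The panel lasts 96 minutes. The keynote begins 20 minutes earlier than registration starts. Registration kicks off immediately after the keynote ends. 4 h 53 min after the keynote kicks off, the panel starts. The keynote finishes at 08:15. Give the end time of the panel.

Registration starts at 08:15.
The keynote starts at 08:15 − 20 min = 07:55.
The panel starts at 07:55 + 293 min = 12:48.
The panel ends at 12:48 + 96 min = 14:24.

14:24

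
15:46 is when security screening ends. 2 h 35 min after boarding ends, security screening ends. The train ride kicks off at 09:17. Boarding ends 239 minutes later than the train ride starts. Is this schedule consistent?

No

Boarding ends at 09:17 + 239 min = 13:16.
Security screening ends at 13:16 + 155 min = 15:51.
But security screening is also said to end at 15:46 — a 5-minute conflict.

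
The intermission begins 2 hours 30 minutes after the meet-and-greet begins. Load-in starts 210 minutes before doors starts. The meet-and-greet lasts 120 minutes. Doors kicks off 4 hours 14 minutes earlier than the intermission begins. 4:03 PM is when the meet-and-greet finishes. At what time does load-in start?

The meet-and-greet starts at 4:03 PM − 120 min = 2:03 PM.
The intermission starts at 2:03 PM + 150 min = 4:33 PM.
Doors starts at 4:33 PM − 254 min = 12:19 PM.
Load-in starts at 12:19 PM − 210 min = 8:49 AM.

8:49 AM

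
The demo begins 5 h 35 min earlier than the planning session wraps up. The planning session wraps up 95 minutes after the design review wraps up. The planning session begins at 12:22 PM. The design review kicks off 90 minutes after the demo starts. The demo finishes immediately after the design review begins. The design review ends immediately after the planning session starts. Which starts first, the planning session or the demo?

The design review ends at 12:22 PM.
The planning session ends at 12:22 PM + 95 min = 1:57 PM.
The demo starts at 1:57 PM − 335 min = 8:22 AM.
The planning session starts at 12:22 PM and the demo starts at 8:22 AM, so the demo is first.

the demo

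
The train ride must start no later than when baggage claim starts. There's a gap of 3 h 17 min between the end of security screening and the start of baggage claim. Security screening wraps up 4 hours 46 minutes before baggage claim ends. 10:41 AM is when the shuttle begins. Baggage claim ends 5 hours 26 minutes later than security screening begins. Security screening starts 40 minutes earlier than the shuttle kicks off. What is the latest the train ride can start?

1:58 PM

Security screening starts at 10:41 AM − 40 min = 10:01 AM.
Baggage claim ends at 10:01 AM + 326 min = 3:27 PM.
Security screening ends at 3:27 PM − 286 min = 10:41 AM.
Baggage claim starts at 10:41 AM + 197 min = 1:58 PM.
The train ride is bounded by baggage claim, so the latest it can start is 1:58 PM.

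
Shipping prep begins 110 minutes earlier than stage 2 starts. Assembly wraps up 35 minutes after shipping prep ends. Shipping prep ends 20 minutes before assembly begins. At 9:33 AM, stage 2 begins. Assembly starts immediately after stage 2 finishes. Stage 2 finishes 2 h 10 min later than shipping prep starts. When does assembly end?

10:08 AM

Shipping prep starts at 9:33 AM − 110 min = 7:43 AM.
Stage 2 ends at 7:43 AM + 130 min = 9:53 AM.
So assembly starts at 9:53 AM.
Shipping prep ends at 9:53 AM − 20 min = 9:33 AM.
Assembly ends at 9:33 AM + 35 min = 10:08 AM.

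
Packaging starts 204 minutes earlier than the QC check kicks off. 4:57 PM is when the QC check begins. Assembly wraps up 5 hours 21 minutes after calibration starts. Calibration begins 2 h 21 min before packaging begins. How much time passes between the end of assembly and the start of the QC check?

24 minutes

Packaging starts at 4:57 PM − 204 min = 1:33 PM.
Calibration starts at 1:33 PM − 141 min = 11:12 AM.
Assembly ends at 11:12 AM + 321 min = 4:33 PM.
From 4:33 PM to 4:57 PM is 24 minutes.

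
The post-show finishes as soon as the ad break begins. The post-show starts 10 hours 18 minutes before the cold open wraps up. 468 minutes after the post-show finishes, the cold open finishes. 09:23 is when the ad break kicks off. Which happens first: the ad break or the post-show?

The post-show ends at 09:23.
The cold open ends at 09:23 + 468 min = 17:11.
The post-show starts at 17:11 − 618 min = 06:53.
The ad break starts at 09:23 and the post-show starts at 06:53, so the post-show is first.

the post-show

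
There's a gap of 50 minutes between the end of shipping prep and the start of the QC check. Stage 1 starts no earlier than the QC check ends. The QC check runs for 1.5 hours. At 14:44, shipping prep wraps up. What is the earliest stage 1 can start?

17:04

The QC check starts at 14:44 + 50 min = 15:34.
The QC check ends at 15:34 + 90 min = 17:04.
Stage 1 is bounded by the QC check, so the earliest it can start is 17:04.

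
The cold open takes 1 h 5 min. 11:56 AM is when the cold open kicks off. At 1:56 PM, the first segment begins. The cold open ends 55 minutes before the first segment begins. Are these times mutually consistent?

Yes

The cold open ends at 1:56 PM − 55 min = 1:01 PM.
The cold open starts at 1:01 PM − 65 min = 11:56 AM.
That matches the stated 11:56 AM, so the schedule is consistent.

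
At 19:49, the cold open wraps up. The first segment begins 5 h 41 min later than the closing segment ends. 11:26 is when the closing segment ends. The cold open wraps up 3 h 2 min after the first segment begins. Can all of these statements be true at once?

The first segment starts at 11:26 + 341 min = 17:07.
The cold open ends at 17:07 + 182 min = 20:09.
But the cold open is also said to end at 19:49 — a 20-minute conflict.

No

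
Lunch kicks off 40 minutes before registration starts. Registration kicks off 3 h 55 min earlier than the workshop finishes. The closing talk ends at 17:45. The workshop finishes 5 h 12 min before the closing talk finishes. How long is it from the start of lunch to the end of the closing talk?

9 hours 47 minutes

The workshop ends at 17:45 − 312 min = 12:33.
Registration starts at 12:33 − 235 min = 08:38.
Lunch starts at 08:38 − 40 min = 07:58.
From 07:58 to 17:45 is 9 hours 47 minutes.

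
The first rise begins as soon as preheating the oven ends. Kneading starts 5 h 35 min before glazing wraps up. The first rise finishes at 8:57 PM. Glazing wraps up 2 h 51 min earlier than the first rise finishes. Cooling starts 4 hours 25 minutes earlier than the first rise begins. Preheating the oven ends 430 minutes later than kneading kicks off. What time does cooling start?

Glazing ends at 8:57 PM − 171 min = 6:06 PM.
Kneading starts at 6:06 PM − 335 min = 12:31 PM.
Preheating the oven ends at 12:31 PM + 430 min = 7:41 PM.
So the first rise starts at 7:41 PM.
Cooling starts at 7:41 PM − 265 min = 3:16 PM.

3:16 PM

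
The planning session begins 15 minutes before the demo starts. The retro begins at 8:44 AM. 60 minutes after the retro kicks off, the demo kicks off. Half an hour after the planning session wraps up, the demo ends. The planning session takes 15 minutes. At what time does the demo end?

10:14 AM

The demo starts at 8:44 AM + 60 min = 9:44 AM.
The planning session starts at 9:44 AM − 15 min = 9:29 AM.
The planning session ends at 9:29 AM + 15 min = 9:44 AM.
The demo ends at 9:44 AM + 30 min = 10:14 AM.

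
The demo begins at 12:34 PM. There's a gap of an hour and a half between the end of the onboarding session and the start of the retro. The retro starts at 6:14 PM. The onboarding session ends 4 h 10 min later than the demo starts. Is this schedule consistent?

Yes

The onboarding session ends at 12:34 PM + 250 min = 4:44 PM.
The retro starts at 4:44 PM + 90 min = 6:14 PM.
That matches the stated 6:14 PM, so the schedule is consistent.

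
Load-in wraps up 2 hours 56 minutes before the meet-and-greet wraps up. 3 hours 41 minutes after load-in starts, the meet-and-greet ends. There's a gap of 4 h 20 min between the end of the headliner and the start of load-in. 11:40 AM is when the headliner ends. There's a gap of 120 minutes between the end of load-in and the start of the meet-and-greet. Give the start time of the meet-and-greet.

Load-in starts at 11:40 AM + 260 min = 4:00 PM.
The meet-and-greet ends at 4:00 PM + 221 min = 7:41 PM.
Load-in ends at 7:41 PM − 176 min = 4:45 PM.
The meet-and-greet starts at 4:45 PM + 120 min = 6:45 PM.

6:45 PM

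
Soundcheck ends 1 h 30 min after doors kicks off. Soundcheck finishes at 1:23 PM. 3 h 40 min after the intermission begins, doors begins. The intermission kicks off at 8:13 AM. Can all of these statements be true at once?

Yes

Doors starts at 8:13 AM + 220 min = 11:53 AM.
Soundcheck ends at 11:53 AM + 90 min = 1:23 PM.
That matches the stated 1:23 PM, so the schedule is consistent.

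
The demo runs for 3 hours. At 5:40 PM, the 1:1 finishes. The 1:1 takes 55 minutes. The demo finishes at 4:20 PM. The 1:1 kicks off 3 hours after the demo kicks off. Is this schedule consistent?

No

The demo starts at 4:20 PM − 180 min = 1:20 PM.
The 1:1 starts at 1:20 PM + 180 min = 4:20 PM.
The 1:1 ends at 4:20 PM + 55 min = 5:15 PM.
But the 1:1 is also said to end at 5:40 PM — a 25-minute conflict.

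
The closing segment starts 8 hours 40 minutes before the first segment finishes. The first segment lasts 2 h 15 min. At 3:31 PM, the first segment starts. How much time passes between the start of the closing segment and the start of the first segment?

The first segment ends at 3:31 PM + 135 min = 5:46 PM.
The closing segment starts at 5:46 PM − 520 min = 9:06 AM.
From 9:06 AM to 3:31 PM is 6 hours 25 minutes.

6 hours 25 minutes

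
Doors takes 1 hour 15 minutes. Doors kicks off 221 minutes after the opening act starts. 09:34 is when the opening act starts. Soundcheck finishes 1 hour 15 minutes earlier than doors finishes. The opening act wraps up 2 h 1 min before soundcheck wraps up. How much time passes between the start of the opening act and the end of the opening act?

Doors starts at 09:34 + 221 min = 13:15.
Doors ends at 13:15 + 75 min = 14:30.
Soundcheck ends at 14:30 − 75 min = 13:15.
The opening act ends at 13:15 − 121 min = 11:14.
From 09:34 to 11:14 is 1 hour 40 minutes.

1 hour 40 minutes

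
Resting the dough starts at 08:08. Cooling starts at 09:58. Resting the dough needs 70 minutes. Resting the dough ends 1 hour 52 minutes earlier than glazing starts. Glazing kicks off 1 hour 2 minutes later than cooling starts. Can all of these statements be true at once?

Glazing starts at 09:58 + 62 min = 11:00.
Resting the dough ends at 11:00 − 112 min = 09:08.
Resting the dough starts at 09:08 − 70 min = 07:58.
But resting the dough is also said to start at 08:08 — a 10-minute conflict.

No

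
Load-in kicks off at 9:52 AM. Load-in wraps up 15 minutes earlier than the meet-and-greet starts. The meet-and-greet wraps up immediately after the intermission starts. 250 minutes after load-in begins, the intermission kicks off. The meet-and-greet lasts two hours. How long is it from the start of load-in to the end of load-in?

115 minutes

The intermission starts at 9:52 AM + 250 min = 2:02 PM.
So the meet-and-greet ends at 2:02 PM.
The meet-and-greet starts at 2:02 PM − 120 min = 12:02 PM.
Load-in ends at 12:02 PM − 15 min = 11:47 AM.
From 9:52 AM to 11:47 AM is 115 minutes.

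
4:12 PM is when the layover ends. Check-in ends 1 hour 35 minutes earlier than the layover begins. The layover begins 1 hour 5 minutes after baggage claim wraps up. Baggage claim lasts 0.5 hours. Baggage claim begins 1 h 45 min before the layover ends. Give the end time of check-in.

2:27 PM

Baggage claim starts at 4:12 PM − 105 min = 2:27 PM.
Baggage claim ends at 2:27 PM + 30 min = 2:57 PM.
The layover starts at 2:57 PM + 65 min = 4:02 PM.
Check-in ends at 4:02 PM − 95 min = 2:27 PM.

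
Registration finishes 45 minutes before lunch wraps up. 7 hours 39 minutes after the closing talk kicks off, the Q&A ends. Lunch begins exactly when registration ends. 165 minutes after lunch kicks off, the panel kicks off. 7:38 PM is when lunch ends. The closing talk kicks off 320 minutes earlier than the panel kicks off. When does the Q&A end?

Registration ends at 7:38 PM − 45 min = 6:53 PM.
So lunch starts at 6:53 PM.
The panel starts at 6:53 PM + 165 min = 9:38 PM.
The closing talk starts at 9:38 PM − 320 min = 4:18 PM.
The Q&A ends at 4:18 PM + 459 min = 11:57 PM.

11:57 PM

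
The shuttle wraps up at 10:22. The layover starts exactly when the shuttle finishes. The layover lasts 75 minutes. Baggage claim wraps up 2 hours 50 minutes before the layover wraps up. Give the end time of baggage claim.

The layover starts at 10:22.
The layover ends at 10:22 + 75 min = 11:37.
Baggage claim ends at 11:37 − 170 min = 08:47.

08:47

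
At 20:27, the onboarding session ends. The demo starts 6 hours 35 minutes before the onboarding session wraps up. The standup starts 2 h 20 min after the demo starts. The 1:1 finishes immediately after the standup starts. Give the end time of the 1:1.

16:12

The demo starts at 20:27 − 395 min = 13:52.
The standup starts at 13:52 + 140 min = 16:12.
So the 1:1 ends at 16:12.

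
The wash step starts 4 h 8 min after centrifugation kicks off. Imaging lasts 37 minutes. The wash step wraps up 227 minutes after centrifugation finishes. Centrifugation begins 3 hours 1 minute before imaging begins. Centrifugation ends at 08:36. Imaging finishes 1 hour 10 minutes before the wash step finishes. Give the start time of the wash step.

11:43

The wash step ends at 08:36 + 227 min = 12:23.
Imaging ends at 12:23 − 70 min = 11:13.
Imaging starts at 11:13 − 37 min = 10:36.
Centrifugation starts at 10:36 − 181 min = 07:35.
The wash step starts at 07:35 + 248 min = 11:43.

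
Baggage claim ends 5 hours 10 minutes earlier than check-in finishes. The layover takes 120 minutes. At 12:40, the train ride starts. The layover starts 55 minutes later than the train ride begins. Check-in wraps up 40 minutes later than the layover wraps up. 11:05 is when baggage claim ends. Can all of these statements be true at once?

Yes

The layover starts at 12:40 + 55 min = 13:35.
The layover ends at 13:35 + 120 min = 15:35.
Check-in ends at 15:35 + 40 min = 16:15.
Baggage claim ends at 16:15 − 310 min = 11:05.
That matches the stated 11:05, so the schedule is consistent.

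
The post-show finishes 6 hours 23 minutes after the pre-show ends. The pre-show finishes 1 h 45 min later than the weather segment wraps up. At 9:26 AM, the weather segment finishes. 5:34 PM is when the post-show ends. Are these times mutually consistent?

The pre-show ends at 9:26 AM + 105 min = 11:11 AM.
The post-show ends at 11:11 AM + 383 min = 5:34 PM.
That matches the stated 5:34 PM, so the schedule is consistent.

Yes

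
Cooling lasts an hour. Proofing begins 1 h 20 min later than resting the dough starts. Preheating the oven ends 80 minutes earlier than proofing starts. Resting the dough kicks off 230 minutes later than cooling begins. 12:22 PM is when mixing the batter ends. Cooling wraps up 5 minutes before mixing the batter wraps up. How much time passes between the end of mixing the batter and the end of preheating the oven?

Cooling ends at 12:22 PM − 5 min = 12:17 PM.
Cooling starts at 12:17 PM − 60 min = 11:17 AM.
Resting the dough starts at 11:17 AM + 230 min = 3:07 PM.
Proofing starts at 3:07 PM + 80 min = 4:27 PM.
Preheating the oven ends at 4:27 PM − 80 min = 3:07 PM.
From 12:22 PM to 3:07 PM is 2 h 45 min.

2 h 45 min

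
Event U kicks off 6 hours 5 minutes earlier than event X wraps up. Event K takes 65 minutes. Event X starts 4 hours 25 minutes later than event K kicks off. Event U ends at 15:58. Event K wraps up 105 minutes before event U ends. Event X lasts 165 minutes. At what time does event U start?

Event K ends at 15:58 − 105 min = 14:13.
Event K starts at 14:13 − 65 min = 13:08.
Event X starts at 13:08 + 265 min = 17:33.
Event X ends at 17:33 + 165 min = 20:18.
Event U starts at 20:18 − 365 min = 14:13.

14:13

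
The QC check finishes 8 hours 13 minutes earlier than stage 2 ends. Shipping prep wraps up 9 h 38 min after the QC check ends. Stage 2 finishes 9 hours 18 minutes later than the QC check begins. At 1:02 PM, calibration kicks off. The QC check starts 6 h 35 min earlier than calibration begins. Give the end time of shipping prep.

The QC check starts at 1:02 PM − 395 min = 6:27 AM.
Stage 2 ends at 6:27 AM + 558 min = 3:45 PM.
The QC check ends at 3:45 PM − 493 min = 7:32 AM.
Shipping prep ends at 7:32 AM + 578 min = 5:10 PM.

5:10 PM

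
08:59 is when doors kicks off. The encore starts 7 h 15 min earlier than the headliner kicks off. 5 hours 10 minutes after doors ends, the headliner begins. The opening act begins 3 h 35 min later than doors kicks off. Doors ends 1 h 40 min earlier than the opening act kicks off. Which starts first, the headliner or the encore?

The opening act starts at 08:59 + 215 min = 12:34.
Doors ends at 12:34 − 100 min = 10:54.
The headliner starts at 10:54 + 310 min = 16:04.
The encore starts at 16:04 − 435 min = 08:49.
The headliner starts at 16:04 and the encore starts at 08:49, so the encore is first.

the encore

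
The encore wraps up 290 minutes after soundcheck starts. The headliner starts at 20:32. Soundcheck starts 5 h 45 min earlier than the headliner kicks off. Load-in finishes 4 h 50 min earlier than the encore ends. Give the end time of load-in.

Soundcheck starts at 20:32 − 345 min = 14:47.
The encore ends at 14:47 + 290 min = 19:37.
Load-in ends at 19:37 − 290 min = 14:47.

14:47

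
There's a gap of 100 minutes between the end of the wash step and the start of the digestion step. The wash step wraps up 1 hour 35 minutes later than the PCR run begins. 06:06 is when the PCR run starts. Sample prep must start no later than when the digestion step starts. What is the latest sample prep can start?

09:21

The wash step ends at 06:06 + 95 min = 07:41.
The digestion step starts at 07:41 + 100 min = 09:21.
Sample prep is bounded by the digestion step, so the latest it can start is 09:21.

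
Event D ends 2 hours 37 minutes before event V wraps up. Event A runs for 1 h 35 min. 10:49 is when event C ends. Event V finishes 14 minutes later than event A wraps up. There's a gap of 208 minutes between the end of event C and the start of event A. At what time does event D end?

Event A starts at 10:49 + 208 min = 14:17.
Event A ends at 14:17 + 95 min = 15:52.
Event V ends at 15:52 + 14 min = 16:06.
Event D ends at 16:06 − 157 min = 13:29.

13:29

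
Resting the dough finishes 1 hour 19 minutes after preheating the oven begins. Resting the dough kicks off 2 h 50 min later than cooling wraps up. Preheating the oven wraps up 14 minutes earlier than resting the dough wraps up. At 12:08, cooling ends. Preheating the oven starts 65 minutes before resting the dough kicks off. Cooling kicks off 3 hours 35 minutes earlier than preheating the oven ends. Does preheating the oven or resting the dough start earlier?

Resting the dough starts at 12:08 + 170 min = 14:58.
Preheating the oven starts at 14:58 − 65 min = 13:53.
Preheating the oven starts at 13:53 and resting the dough starts at 14:58, so preheating the oven is first.

preheating the oven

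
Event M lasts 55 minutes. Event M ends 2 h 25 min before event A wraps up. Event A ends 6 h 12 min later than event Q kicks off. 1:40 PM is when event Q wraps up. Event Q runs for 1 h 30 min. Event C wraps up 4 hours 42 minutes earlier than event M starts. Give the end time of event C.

Event Q starts at 1:40 PM − 90 min = 12:10 PM.
Event A ends at 12:10 PM + 372 min = 6:22 PM.
Event M ends at 6:22 PM − 145 min = 3:57 PM.
Event M starts at 3:57 PM − 55 min = 3:02 PM.
Event C ends at 3:02 PM − 282 min = 10:20 AM.

10:20 AM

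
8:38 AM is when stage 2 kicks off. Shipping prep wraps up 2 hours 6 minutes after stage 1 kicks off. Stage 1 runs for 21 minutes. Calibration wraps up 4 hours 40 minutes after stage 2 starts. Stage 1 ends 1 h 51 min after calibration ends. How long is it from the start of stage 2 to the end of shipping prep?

8 hours 16 minutes

Calibration ends at 8:38 AM + 280 min = 1:18 PM.
Stage 1 ends at 1:18 PM + 111 min = 3:09 PM.
Stage 1 starts at 3:09 PM − 21 min = 2:48 PM.
Shipping prep ends at 2:48 PM + 126 min = 4:54 PM.
From 8:38 AM to 4:54 PM is 8 hours 16 minutes.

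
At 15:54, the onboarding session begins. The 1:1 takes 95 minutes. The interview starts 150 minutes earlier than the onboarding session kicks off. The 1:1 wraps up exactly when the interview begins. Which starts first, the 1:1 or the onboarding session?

the 1:1

The interview starts at 15:54 − 150 min = 13:24.
So the 1:1 ends at 13:24.
The 1:1 starts at 13:24 − 95 min = 11:49.
The 1:1 starts at 11:49 and the onboarding session starts at 15:54, so the 1:1 is first.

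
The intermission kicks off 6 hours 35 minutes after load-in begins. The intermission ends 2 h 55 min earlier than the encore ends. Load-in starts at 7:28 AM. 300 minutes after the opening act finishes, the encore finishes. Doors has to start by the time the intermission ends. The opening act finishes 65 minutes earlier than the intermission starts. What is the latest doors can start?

The intermission starts at 7:28 AM + 395 min = 2:03 PM.
The opening act ends at 2:03 PM − 65 min = 12:58 PM.
The encore ends at 12:58 PM + 300 min = 5:58 PM.
The intermission ends at 5:58 PM − 175 min = 3:03 PM.
Doors is bounded by the intermission, so the latest it can start is 3:03 PM.

3:03 PM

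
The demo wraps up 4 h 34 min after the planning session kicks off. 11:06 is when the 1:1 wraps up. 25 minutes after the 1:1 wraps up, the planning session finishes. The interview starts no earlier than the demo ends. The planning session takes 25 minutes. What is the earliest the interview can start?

15:40

The planning session ends at 11:06 + 25 min = 11:31.
The planning session starts at 11:31 − 25 min = 11:06.
The demo ends at 11:06 + 274 min = 15:40.
The interview is bounded by the demo, so the earliest it can start is 15:40.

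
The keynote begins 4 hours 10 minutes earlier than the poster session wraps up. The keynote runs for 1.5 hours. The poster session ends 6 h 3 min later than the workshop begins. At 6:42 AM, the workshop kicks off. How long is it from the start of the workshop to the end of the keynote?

The poster session ends at 6:42 AM + 363 min = 12:45 PM.
The keynote starts at 12:45 PM − 250 min = 8:35 AM.
The keynote ends at 8:35 AM + 90 min = 10:05 AM.
From 6:42 AM to 10:05 AM is 3 hours 23 minutes.

3 hours 23 minutes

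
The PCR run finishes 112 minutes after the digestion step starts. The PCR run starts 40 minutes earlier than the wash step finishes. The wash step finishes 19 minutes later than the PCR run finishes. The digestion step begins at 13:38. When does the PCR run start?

The PCR run ends at 13:38 + 112 min = 15:30.
The wash step ends at 15:30 + 19 min = 15:49.
The PCR run starts at 15:49 − 40 min = 15:09.

15:09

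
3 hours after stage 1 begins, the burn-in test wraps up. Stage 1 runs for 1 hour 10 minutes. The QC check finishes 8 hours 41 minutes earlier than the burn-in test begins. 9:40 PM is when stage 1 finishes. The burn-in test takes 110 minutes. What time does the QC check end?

12:59 PM

Stage 1 starts at 9:40 PM − 70 min = 8:30 PM.
The burn-in test ends at 8:30 PM + 180 min = 11:30 PM.
The burn-in test starts at 11:30 PM − 110 min = 9:40 PM.
The QC check ends at 9:40 PM − 521 min = 12:59 PM.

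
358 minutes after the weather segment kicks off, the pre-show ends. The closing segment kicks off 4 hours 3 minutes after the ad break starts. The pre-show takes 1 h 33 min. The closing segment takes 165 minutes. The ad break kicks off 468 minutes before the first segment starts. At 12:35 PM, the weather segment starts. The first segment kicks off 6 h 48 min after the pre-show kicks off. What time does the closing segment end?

10:48 PM

The pre-show ends at 12:35 PM + 358 min = 6:33 PM.
The pre-show starts at 6:33 PM − 93 min = 5:00 PM.
The first segment starts at 5:00 PM + 408 min = 11:48 PM.
The ad break starts at 11:48 PM − 468 min = 4:00 PM.
The closing segment starts at 4:00 PM + 243 min = 8:03 PM.
The closing segment ends at 8:03 PM + 165 min = 10:48 PM.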